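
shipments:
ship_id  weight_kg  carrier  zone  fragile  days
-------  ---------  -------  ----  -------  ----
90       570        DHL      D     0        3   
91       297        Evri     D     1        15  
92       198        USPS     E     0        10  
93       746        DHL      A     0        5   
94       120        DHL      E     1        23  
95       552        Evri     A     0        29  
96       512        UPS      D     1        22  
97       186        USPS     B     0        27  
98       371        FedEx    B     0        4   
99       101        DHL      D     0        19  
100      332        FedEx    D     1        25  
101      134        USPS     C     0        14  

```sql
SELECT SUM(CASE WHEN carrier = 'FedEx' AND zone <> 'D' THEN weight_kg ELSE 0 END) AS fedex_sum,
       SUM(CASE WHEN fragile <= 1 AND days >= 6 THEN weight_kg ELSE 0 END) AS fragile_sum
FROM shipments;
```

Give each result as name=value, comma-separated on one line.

[fedex_sum: carrier = 'FedEx' AND zone <> 'D']
ship_id=90: ✗
ship_id=91: ✗
ship_id=92: ✗
ship_id=93: ✗
ship_id=94: ✗
ship_id=95: ✗
ship_id=96: ✗
ship_id=97: ✗
ship_id=98: ✓ → 371
ship_id=99: ✗
ship_id=100: ✗
ship_id=101: ✗
fedex_sum = 371
—
[fragile_sum: fragile <= 1 AND days >= 6]
ship_id=90: ✗
ship_id=91: ✓ → 297
ship_id=92: ✓ → 198
ship_id=93: ✗
ship_id=94: ✓ → 120
ship_id=95: ✓ → 552
ship_id=96: ✓ → 512
ship_id=97: ✓ → 186
ship_id=98: ✗
ship_id=99: ✓ → 101
ship_id=100: ✓ → 332
ship_id=101: ✓ → 134
fragile_sum = 297 + 198 + 120 + 552 + 512 + 186 + 101 + 332 + 134 = 2432

fedex_sum=371, fragile_sum=2432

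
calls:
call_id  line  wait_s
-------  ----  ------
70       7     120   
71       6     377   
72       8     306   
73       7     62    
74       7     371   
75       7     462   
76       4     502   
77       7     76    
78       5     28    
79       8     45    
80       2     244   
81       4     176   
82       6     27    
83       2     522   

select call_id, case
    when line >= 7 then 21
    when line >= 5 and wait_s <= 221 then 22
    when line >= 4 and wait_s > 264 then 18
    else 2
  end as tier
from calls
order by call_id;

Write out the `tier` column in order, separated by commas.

21, 18, 21, 21, 21, 21, 18, 21, 22, 21, 2, 2, 22, 2

call_id=70: line >= 7 → 21
call_id=71: line >= 4 and wait_s > 264 → 18
call_id=72: line >= 7 → 21
call_id=73: line >= 7 → 21
call_id=74: line >= 7 → 21
call_id=75: line >= 7 → 21
call_id=76: line >= 4 and wait_s > 264 → 18
call_id=77: line >= 7 → 21
call_id=78: line >= 5 and wait_s <= 221 → 22
call_id=79: line >= 7 → 21
call_id=80: ELSE → 2
call_id=81: ELSE → 2
call_id=82: line >= 5 and wait_s <= 221 → 22
call_id=83: ELSE → 2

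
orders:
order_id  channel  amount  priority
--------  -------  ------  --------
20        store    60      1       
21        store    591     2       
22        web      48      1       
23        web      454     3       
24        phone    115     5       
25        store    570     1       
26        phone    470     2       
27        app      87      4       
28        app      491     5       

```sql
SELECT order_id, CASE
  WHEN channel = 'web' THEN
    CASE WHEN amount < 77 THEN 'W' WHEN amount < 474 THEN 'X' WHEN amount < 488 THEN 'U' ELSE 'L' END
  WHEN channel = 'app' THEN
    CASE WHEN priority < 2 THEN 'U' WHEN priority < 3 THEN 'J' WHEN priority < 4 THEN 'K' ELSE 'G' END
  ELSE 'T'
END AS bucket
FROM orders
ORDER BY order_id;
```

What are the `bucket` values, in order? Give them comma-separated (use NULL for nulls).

order_id=20: channel='store' → outer ELSE → T
order_id=21: channel='store' → outer ELSE → T
order_id=22: channel='web' → inner[amount < 77] → W
order_id=23: channel='web' → inner[amount < 474] → X
order_id=24: channel='phone' → outer ELSE → T
order_id=25: channel='store' → outer ELSE → T
order_id=26: channel='phone' → outer ELSE → T
order_id=27: channel='app' → inner[ELSE] → G
order_id=28: channel='app' → inner[ELSE] → G

T, T, W, X, T, T, T, G, G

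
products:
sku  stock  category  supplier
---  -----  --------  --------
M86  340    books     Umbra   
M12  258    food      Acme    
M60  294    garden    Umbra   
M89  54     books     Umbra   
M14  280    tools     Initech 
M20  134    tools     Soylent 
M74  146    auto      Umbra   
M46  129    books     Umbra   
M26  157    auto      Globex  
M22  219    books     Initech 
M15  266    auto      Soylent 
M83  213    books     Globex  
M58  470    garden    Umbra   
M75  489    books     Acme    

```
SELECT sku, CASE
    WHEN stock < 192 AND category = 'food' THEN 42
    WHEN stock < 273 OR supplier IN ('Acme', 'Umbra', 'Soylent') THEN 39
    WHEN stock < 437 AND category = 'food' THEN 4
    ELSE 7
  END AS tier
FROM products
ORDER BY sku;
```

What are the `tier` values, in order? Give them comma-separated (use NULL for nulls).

39, 7, 39, 39, 39, 39, 39, 39, 39, 39, 39, 39, 39, 39

sku=M12: stock < 273 OR supplier IN ('Acme', 'Umbra', 'Soylent') → 39
sku=M14: ELSE → 7
sku=M15: stock < 273 OR supplier IN ('Acme', 'Umbra', 'Soylent') → 39
sku=M20: stock < 273 OR supplier IN ('Acme', 'Umbra', 'Soylent') → 39
sku=M22: stock < 273 OR supplier IN ('Acme', 'Umbra', 'Soylent') → 39
sku=M26: stock < 273 OR supplier IN ('Acme', 'Umbra', 'Soylent') → 39
sku=M46: stock < 273 OR supplier IN ('Acme', 'Umbra', 'Soylent') → 39
sku=M58: stock < 273 OR supplier IN ('Acme', 'Umbra', 'Soylent') → 39
sku=M60: stock < 273 OR supplier IN ('Acme', 'Umbra', 'Soylent') → 39
sku=M74: stock < 273 OR supplier IN ('Acme', 'Umbra', 'Soylent') → 39
sku=M75: stock < 273 OR supplier IN ('Acme', 'Umbra', 'Soylent') → 39
sku=M83: stock < 273 OR supplier IN ('Acme', 'Umbra', 'Soylent') → 39
sku=M86: stock < 273 OR supplier IN ('Acme', 'Umbra', 'Soylent') → 39
sku=M89: stock < 273 OR supplier IN ('Acme', 'Umbra', 'Soylent') → 39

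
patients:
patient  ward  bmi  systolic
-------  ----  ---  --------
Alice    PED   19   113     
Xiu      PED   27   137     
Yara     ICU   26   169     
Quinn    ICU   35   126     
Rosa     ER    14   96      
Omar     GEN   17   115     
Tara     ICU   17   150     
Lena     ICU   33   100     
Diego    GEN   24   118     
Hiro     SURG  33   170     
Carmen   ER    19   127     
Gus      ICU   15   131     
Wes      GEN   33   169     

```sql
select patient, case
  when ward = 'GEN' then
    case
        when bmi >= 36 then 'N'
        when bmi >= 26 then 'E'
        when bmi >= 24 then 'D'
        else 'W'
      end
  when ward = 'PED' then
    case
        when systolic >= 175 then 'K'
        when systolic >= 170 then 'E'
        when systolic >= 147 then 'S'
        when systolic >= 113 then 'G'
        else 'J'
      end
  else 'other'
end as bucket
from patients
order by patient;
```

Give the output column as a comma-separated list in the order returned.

patient=Alice: ward='PED' → inner[systolic >= 113] → G
patient=Carmen: ward='ER' → outer ELSE → other
patient=Diego: ward='GEN' → inner[bmi >= 24] → D
patient=Gus: ward='ICU' → outer ELSE → other
patient=Hiro: ward='SURG' → outer ELSE → other
patient=Lena: ward='ICU' → outer ELSE → other
patient=Omar: ward='GEN' → inner[ELSE] → W
patient=Quinn: ward='ICU' → outer ELSE → other
patient=Rosa: ward='ER' → outer ELSE → other
patient=Tara: ward='ICU' → outer ELSE → other
patient=Wes: ward='GEN' → inner[bmi >= 26] → E
patient=Xiu: ward='PED' → inner[systolic >= 113] → G
patient=Yara: ward='ICU' → outer ELSE → other

G, other, D, other, other, other, W, other, other, other, E, G, other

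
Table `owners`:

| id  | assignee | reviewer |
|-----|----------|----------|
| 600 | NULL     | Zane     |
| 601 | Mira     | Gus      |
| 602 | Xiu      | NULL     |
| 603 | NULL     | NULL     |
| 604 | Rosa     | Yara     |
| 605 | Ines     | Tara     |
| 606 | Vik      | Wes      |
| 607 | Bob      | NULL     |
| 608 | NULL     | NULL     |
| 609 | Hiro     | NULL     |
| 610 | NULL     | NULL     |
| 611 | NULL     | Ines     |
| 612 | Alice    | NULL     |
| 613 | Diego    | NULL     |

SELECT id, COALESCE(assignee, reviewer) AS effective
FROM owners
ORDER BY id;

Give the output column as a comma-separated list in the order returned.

Zane, Mira, Xiu, NULL, Rosa, Ines, Vik, Bob, NULL, Hiro, NULL, Ines, Alice, Diego

id=600: assignee=NULL, reviewer=Zane → Zane
id=601: assignee=Mira → Mira
id=602: assignee=Xiu → Xiu
id=603: assignee=NULL, reviewer=NULL (all NULL) → NULL
id=604: assignee=Rosa → Rosa
id=605: assignee=Ines → Ines
id=606: assignee=Vik → Vik
id=607: assignee=Bob → Bob
id=608: assignee=NULL, reviewer=NULL (all NULL) → NULL
id=609: assignee=Hiro → Hiro
id=610: assignee=NULL, reviewer=NULL (all NULL) → NULL
id=611: assignee=NULL, reviewer=Ines → Ines
id=612: assignee=Alice → Alice
id=613: assignee=Diego → Diego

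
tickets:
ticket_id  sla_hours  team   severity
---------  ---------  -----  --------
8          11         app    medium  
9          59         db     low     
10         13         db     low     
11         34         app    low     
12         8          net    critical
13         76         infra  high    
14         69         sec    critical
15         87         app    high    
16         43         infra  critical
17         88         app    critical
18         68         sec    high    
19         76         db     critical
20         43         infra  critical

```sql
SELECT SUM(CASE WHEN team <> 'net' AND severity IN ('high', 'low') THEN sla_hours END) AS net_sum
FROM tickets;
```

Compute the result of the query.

337

ticket_id=8: ✗
ticket_id=9: ✓ → 59
ticket_id=10: ✓ → 13
ticket_id=11: ✓ → 34
ticket_id=12: ✗
ticket_id=13: ✓ → 76
ticket_id=14: ✗
ticket_id=15: ✓ → 87
ticket_id=16: ✗
ticket_id=17: ✗
ticket_id=18: ✓ → 68
ticket_id=19: ✗
ticket_id=20: ✗
net_sum = 59 + 13 + 34 + 76 + 87 + 68 = 337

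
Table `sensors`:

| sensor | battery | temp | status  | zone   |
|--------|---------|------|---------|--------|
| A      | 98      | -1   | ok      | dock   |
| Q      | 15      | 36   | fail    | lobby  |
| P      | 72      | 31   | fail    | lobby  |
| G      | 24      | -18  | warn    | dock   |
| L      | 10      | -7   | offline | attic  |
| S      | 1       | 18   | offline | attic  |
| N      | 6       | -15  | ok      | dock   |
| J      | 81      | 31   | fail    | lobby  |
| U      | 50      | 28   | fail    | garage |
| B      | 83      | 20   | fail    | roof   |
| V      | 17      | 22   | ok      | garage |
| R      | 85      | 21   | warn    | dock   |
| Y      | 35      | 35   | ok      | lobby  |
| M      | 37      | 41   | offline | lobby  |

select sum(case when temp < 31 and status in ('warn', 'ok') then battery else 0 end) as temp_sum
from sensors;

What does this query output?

sensor=A: ✓ → 98
sensor=Q: ✗
sensor=P: ✗
sensor=G: ✓ → 24
sensor=L: ✗
sensor=S: ✗
sensor=N: ✓ → 6
sensor=J: ✗
sensor=U: ✗
sensor=B: ✗
sensor=V: ✓ → 17
sensor=R: ✓ → 85
sensor=Y: ✗
sensor=M: ✗
temp_sum = 98 + 24 + 6 + 17 + 85 = 230

230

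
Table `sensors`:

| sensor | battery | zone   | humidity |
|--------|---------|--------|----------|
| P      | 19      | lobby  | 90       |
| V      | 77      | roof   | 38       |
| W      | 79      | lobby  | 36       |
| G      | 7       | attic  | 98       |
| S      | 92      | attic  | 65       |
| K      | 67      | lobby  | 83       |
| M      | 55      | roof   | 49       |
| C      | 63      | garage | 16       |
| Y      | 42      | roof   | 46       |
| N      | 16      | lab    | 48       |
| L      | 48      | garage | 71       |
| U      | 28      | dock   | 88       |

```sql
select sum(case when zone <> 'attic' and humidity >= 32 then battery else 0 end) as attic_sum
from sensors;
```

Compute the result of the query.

sensor=P: ✓ → 19
sensor=V: ✓ → 77
sensor=W: ✓ → 79
sensor=G: ✗
sensor=S: ✗
sensor=K: ✓ → 67
sensor=M: ✓ → 55
sensor=C: ✗
sensor=Y: ✓ → 42
sensor=N: ✓ → 16
sensor=L: ✓ → 48
sensor=U: ✓ → 28
attic_sum = 19 + 77 + 79 + 67 + 55 + 42 + 16 + 48 + 28 = 431

431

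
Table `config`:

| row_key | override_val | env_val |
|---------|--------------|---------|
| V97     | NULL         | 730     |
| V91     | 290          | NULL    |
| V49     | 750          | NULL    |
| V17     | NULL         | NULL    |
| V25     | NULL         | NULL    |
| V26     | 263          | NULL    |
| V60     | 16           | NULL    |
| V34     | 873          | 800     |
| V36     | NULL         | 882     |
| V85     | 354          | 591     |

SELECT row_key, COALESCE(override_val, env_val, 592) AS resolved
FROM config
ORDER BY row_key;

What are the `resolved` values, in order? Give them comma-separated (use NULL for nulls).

592, 592, 263, 873, 882, 750, 16, 354, 290, 730

row_key=V17: override_val=NULL, env_val=NULL, → literal 592 → 592
row_key=V25: override_val=NULL, env_val=NULL, → literal 592 → 592
row_key=V26: override_val=263 → 263
row_key=V34: override_val=873 → 873
row_key=V36: override_val=NULL, env_val=882 → 882
row_key=V49: override_val=750 → 750
row_key=V60: override_val=16 → 16
row_key=V85: override_val=354 → 354
row_key=V91: override_val=290 → 290
row_key=V97: override_val=NULL, env_val=730 → 730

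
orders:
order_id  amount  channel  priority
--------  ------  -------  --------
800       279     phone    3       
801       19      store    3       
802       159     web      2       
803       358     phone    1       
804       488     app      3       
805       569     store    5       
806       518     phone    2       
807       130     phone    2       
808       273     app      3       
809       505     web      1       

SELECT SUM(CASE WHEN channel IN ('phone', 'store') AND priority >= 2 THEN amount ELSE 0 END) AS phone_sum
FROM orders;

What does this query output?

order_id=800: ✓ → 279
order_id=801: ✓ → 19
order_id=802: ✗
order_id=803: ✗
order_id=804: ✗
order_id=805: ✓ → 569
order_id=806: ✓ → 518
order_id=807: ✓ → 130
order_id=808: ✗
order_id=809: ✗
phone_sum = 279 + 19 + 569 + 518 + 130 = 1515

1515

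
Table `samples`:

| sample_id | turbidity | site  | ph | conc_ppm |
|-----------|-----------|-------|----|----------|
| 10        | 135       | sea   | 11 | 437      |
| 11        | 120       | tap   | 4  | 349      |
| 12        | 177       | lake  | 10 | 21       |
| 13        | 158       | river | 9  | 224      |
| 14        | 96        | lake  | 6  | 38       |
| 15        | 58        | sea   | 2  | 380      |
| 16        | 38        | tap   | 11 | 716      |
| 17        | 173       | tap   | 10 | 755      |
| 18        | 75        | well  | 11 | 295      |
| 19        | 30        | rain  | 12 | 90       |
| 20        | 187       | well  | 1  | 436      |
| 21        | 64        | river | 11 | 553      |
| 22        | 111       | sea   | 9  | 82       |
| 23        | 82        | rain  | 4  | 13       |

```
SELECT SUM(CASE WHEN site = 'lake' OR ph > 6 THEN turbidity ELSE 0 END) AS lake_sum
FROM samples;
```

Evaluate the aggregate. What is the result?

1057

sample_id=10: ✓ → 135
sample_id=11: ✗
sample_id=12: ✓ → 177
sample_id=13: ✓ → 158
sample_id=14: ✓ → 96
sample_id=15: ✗
sample_id=16: ✓ → 38
sample_id=17: ✓ → 173
sample_id=18: ✓ → 75
sample_id=19: ✓ → 30
sample_id=20: ✗
sample_id=21: ✓ → 64
sample_id=22: ✓ → 111
sample_id=23: ✗
lake_sum = 135 + 177 + 158 + 96 + 38 + 173 + 75 + 30 + 64 + 111 = 1057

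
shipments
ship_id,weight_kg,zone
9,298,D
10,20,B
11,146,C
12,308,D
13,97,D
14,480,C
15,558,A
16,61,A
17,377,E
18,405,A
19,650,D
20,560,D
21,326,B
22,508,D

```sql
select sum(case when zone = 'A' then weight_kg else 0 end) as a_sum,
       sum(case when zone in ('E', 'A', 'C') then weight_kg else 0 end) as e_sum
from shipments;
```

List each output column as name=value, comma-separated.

a_sum=1024, e_sum=2027

[a_sum: zone = 'A']
ship_id=9: ✗
ship_id=10: ✗
ship_id=11: ✗
ship_id=12: ✗
ship_id=13: ✗
ship_id=14: ✗
ship_id=15: ✓ → 558
ship_id=16: ✓ → 61
ship_id=17: ✗
ship_id=18: ✓ → 405
ship_id=19: ✗
ship_id=20: ✗
ship_id=21: ✗
ship_id=22: ✗
a_sum = 558 + 61 + 405 = 1024
—
[e_sum: zone in ('E', 'A', 'C')]
ship_id=9: ✗
ship_id=10: ✗
ship_id=11: ✓ → 146
ship_id=12: ✗
ship_id=13: ✗
ship_id=14: ✓ → 480
ship_id=15: ✓ → 558
ship_id=16: ✓ → 61
ship_id=17: ✓ → 377
ship_id=18: ✓ → 405
ship_id=19: ✗
ship_id=20: ✗
ship_id=21: ✗
ship_id=22: ✗
e_sum = 146 + 480 + 558 + 61 + 377 + 405 = 2027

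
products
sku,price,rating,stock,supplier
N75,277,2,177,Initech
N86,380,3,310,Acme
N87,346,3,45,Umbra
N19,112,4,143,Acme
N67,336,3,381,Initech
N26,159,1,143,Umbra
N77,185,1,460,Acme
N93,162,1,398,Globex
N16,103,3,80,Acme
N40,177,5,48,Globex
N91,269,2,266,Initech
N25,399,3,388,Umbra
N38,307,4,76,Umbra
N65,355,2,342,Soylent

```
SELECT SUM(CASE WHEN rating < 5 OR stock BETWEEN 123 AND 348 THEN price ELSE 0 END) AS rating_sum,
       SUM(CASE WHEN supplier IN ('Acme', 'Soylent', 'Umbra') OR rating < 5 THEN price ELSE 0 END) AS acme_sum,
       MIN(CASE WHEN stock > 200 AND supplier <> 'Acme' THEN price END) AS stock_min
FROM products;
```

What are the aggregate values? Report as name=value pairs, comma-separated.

rating_sum=3390, acme_sum=3390, stock_min=162

[rating_sum: rating < 5 OR stock BETWEEN 123 AND 348]
sku=N75: ✓ → 277
sku=N86: ✓ → 380
sku=N87: ✓ → 346
sku=N19: ✓ → 112
sku=N67: ✓ → 336
sku=N26: ✓ → 159
sku=N77: ✓ → 185
sku=N93: ✓ → 162
sku=N16: ✓ → 103
sku=N40: ✗
sku=N91: ✓ → 269
sku=N25: ✓ → 399
sku=N38: ✓ → 307
sku=N65: ✓ → 355
rating_sum = 277 + 380 + 346 + 112 + 336 + 159 + 185 + 162 + 103 + 269 + 399 + 307 + 355 = 3390
—
[acme_sum: supplier IN ('Acme', 'Soylent', 'Umbra') OR rating < 5]
sku=N75: ✓ → 277
sku=N86: ✓ → 380
sku=N87: ✓ → 346
sku=N19: ✓ → 112
sku=N67: ✓ → 336
sku=N26: ✓ → 159
sku=N77: ✓ → 185
sku=N93: ✓ → 162
sku=N16: ✓ → 103
sku=N40: ✗
sku=N91: ✓ → 269
sku=N25: ✓ → 399
sku=N38: ✓ → 307
sku=N65: ✓ → 355
acme_sum = 277 + 380 + 346 + 112 + 336 + 159 + 185 + 162 + 103 + 269 + 399 + 307 + 355 = 3390
—
[stock_min: stock > 200 AND supplier <> 'Acme']
sku=N75: ✗
sku=N86: ✗
sku=N87: ✗
sku=N19: ✗
sku=N67: ✓ → 336
sku=N26: ✗
sku=N77: ✗
sku=N93: ✓ → 162
sku=N16: ✗
sku=N40: ✗
sku=N91: ✓ → 269
sku=N25: ✓ → 399
sku=N38: ✗
sku=N65: ✓ → 355
stock_min = MIN(336, 162, 269, 399, 355) = 162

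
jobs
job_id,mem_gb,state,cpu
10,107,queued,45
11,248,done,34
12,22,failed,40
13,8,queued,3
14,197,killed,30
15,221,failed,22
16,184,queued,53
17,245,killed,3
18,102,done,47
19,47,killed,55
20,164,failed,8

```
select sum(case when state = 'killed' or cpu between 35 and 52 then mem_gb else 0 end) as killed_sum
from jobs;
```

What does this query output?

720

job_id=10: ✓ → 107
job_id=11: ✗
job_id=12: ✓ → 22
job_id=13: ✗
job_id=14: ✓ → 197
job_id=15: ✗
job_id=16: ✗
job_id=17: ✓ → 245
job_id=18: ✓ → 102
job_id=19: ✓ → 47
job_id=20: ✗
killed_sum = 107 + 22 + 197 + 245 + 102 + 47 = 720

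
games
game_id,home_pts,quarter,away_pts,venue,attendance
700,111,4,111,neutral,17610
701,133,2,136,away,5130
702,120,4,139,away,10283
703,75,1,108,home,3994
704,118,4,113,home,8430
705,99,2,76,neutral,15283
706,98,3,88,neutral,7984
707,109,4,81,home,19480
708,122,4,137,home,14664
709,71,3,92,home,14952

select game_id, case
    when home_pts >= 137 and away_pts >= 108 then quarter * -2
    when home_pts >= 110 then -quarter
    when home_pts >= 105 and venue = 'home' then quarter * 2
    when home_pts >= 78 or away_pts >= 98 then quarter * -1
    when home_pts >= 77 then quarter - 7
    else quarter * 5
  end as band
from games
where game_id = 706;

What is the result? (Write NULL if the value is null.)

-3

game_id = 706: home_pts=98, quarter=3, away_pts=88, venue=neutral, attendance=7984.
home_pts >= 137 and away_pts >= 108 → false
home_pts >= 110 → false
home_pts >= 105 and venue = 'home' → false
home_pts >= 78 or away_pts >= 98 → true → -3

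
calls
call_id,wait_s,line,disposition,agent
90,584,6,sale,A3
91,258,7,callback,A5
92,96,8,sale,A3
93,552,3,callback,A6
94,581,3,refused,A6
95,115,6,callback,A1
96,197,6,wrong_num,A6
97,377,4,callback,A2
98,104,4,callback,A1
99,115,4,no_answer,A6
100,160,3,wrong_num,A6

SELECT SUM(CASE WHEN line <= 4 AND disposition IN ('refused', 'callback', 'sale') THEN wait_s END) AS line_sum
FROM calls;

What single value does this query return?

1614

call_id=90: ✗
call_id=91: ✗
call_id=92: ✗
call_id=93: ✓ → 552
call_id=94: ✓ → 581
call_id=95: ✗
call_id=96: ✗
call_id=97: ✓ → 377
call_id=98: ✓ → 104
call_id=99: ✗
call_id=100: ✗
line_sum = 552 + 581 + 377 + 104 = 1614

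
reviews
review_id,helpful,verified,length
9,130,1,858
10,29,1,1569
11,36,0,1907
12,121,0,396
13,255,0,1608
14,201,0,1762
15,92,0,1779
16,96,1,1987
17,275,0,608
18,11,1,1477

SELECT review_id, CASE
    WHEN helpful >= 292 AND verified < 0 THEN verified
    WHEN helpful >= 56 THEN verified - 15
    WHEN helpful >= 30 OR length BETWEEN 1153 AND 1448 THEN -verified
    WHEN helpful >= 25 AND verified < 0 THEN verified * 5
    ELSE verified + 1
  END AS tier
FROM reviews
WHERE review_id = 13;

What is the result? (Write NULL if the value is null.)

review_id = 13: helpful=255, verified=0, length=1608.
helpful >= 292 AND verified < 0 → false
helpful >= 56 → true → -15

-15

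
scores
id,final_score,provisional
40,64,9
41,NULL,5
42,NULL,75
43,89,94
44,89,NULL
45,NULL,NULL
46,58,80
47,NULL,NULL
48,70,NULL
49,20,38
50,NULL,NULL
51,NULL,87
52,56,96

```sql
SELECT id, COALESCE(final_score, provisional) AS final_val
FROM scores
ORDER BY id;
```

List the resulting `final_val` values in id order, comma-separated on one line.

id=40: final_score=64 → 64
id=41: final_score=NULL, provisional=5 → 5
id=42: final_score=NULL, provisional=75 → 75
id=43: final_score=89 → 89
id=44: final_score=89 → 89
id=45: final_score=NULL, provisional=NULL (all NULL) → NULL
id=46: final_score=58 → 58
id=47: final_score=NULL, provisional=NULL (all NULL) → NULL
id=48: final_score=70 → 70
id=49: final_score=20 → 20
id=50: final_score=NULL, provisional=NULL (all NULL) → NULL
id=51: final_score=NULL, provisional=87 → 87
id=52: final_score=56 → 56

64, 5, 75, 89, 89, NULL, 58, NULL, 70, 20, NULL, 87, 56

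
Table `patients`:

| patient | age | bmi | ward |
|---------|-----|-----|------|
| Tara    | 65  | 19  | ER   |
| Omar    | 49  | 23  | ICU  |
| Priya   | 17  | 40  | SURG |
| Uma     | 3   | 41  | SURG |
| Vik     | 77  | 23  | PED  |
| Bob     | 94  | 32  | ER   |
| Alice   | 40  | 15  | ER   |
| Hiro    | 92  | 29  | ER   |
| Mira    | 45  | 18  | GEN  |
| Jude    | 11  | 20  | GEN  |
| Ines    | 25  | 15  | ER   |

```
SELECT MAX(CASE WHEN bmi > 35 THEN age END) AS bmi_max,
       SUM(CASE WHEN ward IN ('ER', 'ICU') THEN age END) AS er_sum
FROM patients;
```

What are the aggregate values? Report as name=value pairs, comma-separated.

bmi_max=17, er_sum=365

[bmi_max: bmi > 35]
patient=Tara: ✗
patient=Omar: ✗
patient=Priya: ✓ → 17
patient=Uma: ✓ → 3
patient=Vik: ✗
patient=Bob: ✗
patient=Alice: ✗
patient=Hiro: ✗
patient=Mira: ✗
patient=Jude: ✗
patient=Ines: ✗
bmi_max = MAX(17, 3) = 17
—
[er_sum: ward IN ('ER', 'ICU')]
patient=Tara: ✓ → 65
patient=Omar: ✓ → 49
patient=Priya: ✗
patient=Uma: ✗
patient=Vik: ✗
patient=Bob: ✓ → 94
patient=Alice: ✓ → 40
patient=Hiro: ✓ → 92
patient=Mira: ✗
patient=Jude: ✗
patient=Ines: ✓ → 25
er_sum = 65 + 49 + 94 + 40 + 92 + 25 = 365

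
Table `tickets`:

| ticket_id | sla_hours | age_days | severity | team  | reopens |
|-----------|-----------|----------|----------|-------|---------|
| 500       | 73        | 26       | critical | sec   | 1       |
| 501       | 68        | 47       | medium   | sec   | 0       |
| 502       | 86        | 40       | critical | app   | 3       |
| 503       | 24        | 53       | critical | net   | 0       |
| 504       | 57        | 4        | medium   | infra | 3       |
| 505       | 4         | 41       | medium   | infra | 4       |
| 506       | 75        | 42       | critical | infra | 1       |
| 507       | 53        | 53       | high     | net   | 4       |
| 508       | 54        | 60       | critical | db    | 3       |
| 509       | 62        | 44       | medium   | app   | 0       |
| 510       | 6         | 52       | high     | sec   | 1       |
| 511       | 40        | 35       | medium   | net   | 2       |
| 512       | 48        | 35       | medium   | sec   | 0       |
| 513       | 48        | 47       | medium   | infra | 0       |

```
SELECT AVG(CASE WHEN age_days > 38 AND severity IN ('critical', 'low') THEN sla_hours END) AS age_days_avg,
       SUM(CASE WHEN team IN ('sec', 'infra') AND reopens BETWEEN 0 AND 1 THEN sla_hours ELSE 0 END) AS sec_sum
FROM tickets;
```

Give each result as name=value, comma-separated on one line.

[age_days_avg: age_days > 38 AND severity IN ('critical', 'low')]
ticket_id=500: ✗
ticket_id=501: ✗
ticket_id=502: ✓ → 86
ticket_id=503: ✓ → 24
ticket_id=504: ✗
ticket_id=505: ✗
ticket_id=506: ✓ → 75
ticket_id=507: ✗
ticket_id=508: ✓ → 54
ticket_id=509: ✗
ticket_id=510: ✗
ticket_id=511: ✗
ticket_id=512: ✗
ticket_id=513: ✗
age_days_avg = (86 + 24 + 75 + 54) / 4 = 59.75
—
[sec_sum: team IN ('sec', 'infra') AND reopens BETWEEN 0 AND 1]
ticket_id=500: ✓ → 73
ticket_id=501: ✓ → 68
ticket_id=502: ✗
ticket_id=503: ✗
ticket_id=504: ✗
ticket_id=505: ✗
ticket_id=506: ✓ → 75
ticket_id=507: ✗
ticket_id=508: ✗
ticket_id=509: ✗
ticket_id=510: ✓ → 6
ticket_id=511: ✗
ticket_id=512: ✓ → 48
ticket_id=513: ✓ → 48
sec_sum = 73 + 68 + 75 + 6 + 48 + 48 = 318

age_days_avg=59.75, sec_sum=318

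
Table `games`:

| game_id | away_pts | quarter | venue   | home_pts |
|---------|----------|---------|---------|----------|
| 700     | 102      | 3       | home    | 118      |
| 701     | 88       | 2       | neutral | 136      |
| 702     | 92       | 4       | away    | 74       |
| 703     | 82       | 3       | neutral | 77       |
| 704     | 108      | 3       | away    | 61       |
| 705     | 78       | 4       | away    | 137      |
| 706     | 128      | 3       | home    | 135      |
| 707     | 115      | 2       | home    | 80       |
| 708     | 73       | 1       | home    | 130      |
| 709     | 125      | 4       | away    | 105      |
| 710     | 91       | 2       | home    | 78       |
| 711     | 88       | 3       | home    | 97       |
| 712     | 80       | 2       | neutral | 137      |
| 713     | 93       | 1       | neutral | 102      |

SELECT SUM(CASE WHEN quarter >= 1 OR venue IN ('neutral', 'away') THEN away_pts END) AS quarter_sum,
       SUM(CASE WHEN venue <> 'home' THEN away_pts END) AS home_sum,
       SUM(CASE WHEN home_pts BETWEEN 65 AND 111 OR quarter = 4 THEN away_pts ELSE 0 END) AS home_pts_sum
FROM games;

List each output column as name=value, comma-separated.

quarter_sum=1343, home_sum=746, home_pts_sum=764

[quarter_sum: quarter >= 1 OR venue IN ('neutral', 'away')]
game_id=700: ✓ → 102
game_id=701: ✓ → 88
game_id=702: ✓ → 92
game_id=703: ✓ → 82
game_id=704: ✓ → 108
game_id=705: ✓ → 78
game_id=706: ✓ → 128
game_id=707: ✓ → 115
game_id=708: ✓ → 73
game_id=709: ✓ → 125
game_id=710: ✓ → 91
game_id=711: ✓ → 88
game_id=712: ✓ → 80
game_id=713: ✓ → 93
quarter_sum = 102 + 88 + 92 + 82 + 108 + 78 + 128 + 115 + 73 + 125 + 91 + 88 + 80 + 93 = 1343
—
[home_sum: venue <> 'home']
game_id=700: ✗
game_id=701: ✓ → 88
game_id=702: ✓ → 92
game_id=703: ✓ → 82
game_id=704: ✓ → 108
game_id=705: ✓ → 78
game_id=706: ✗
game_id=707: ✗
game_id=708: ✗
game_id=709: ✓ → 125
game_id=710: ✗
game_id=711: ✗
game_id=712: ✓ → 80
game_id=713: ✓ → 93
home_sum = 88 + 92 + 82 + 108 + 78 + 125 + 80 + 93 = 746
—
[home_pts_sum: home_pts BETWEEN 65 AND 111 OR quarter = 4]
game_id=700: ✗
game_id=701: ✗
game_id=702: ✓ → 92
game_id=703: ✓ → 82
game_id=704: ✗
game_id=705: ✓ → 78
game_id=706: ✗
game_id=707: ✓ → 115
game_id=708: ✗
game_id=709: ✓ → 125
game_id=710: ✓ → 91
game_id=711: ✓ → 88
game_id=712: ✗
game_id=713: ✓ → 93
home_pts_sum = 92 + 82 + 78 + 115 + 125 + 91 + 88 + 93 = 764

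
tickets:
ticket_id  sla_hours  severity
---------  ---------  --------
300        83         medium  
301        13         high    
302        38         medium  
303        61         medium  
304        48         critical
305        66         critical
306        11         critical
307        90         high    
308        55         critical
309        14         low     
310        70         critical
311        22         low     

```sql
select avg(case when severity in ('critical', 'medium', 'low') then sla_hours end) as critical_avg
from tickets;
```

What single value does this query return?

ticket_id=300: ✓ → 83
ticket_id=301: ✗
ticket_id=302: ✓ → 38
ticket_id=303: ✓ → 61
ticket_id=304: ✓ → 48
ticket_id=305: ✓ → 66
ticket_id=306: ✓ → 11
ticket_id=307: ✗
ticket_id=308: ✓ → 55
ticket_id=309: ✓ → 14
ticket_id=310: ✓ → 70
ticket_id=311: ✓ → 22
critical_avg = (83 + 38 + 61 + 48 + 66 + 11 + 55 + 14 + 70 + 22) / 10 = 46.8

46.8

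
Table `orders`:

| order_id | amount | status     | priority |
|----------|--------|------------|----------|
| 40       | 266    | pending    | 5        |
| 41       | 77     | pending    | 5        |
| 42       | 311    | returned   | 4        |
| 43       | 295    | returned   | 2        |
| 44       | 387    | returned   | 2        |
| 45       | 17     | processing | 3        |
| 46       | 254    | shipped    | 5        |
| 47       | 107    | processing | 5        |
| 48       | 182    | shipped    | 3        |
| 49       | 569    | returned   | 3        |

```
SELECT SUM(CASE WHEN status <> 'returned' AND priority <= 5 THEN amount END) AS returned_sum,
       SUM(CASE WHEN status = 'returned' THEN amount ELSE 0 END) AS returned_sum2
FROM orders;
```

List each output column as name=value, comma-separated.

returned_sum=903, returned_sum2=1562

[returned_sum: status <> 'returned' AND priority <= 5]
order_id=40: ✓ → 266
order_id=41: ✓ → 77
order_id=42: ✗
order_id=43: ✗
order_id=44: ✗
order_id=45: ✓ → 17
order_id=46: ✓ → 254
order_id=47: ✓ → 107
order_id=48: ✓ → 182
order_id=49: ✗
returned_sum = 266 + 77 + 17 + 254 + 107 + 182 = 903
—
[returned_sum2: status = 'returned']
order_id=40: ✗
order_id=41: ✗
order_id=42: ✓ → 311
order_id=43: ✓ → 295
order_id=44: ✓ → 387
order_id=45: ✗
order_id=46: ✗
order_id=47: ✗
order_id=48: ✗
order_id=49: ✓ → 569
returned_sum2 = 311 + 295 + 387 + 569 = 1562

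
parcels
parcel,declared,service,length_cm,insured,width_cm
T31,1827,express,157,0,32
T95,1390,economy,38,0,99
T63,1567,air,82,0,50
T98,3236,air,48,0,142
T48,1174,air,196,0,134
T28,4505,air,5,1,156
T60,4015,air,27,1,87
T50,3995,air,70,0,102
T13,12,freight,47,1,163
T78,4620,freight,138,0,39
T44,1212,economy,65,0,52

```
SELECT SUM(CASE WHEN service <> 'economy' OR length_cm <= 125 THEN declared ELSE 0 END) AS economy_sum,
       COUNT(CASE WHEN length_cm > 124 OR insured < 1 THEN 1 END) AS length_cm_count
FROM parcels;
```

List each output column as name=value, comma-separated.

economy_sum=27553, length_cm_count=8

[economy_sum: service <> 'economy' OR length_cm <= 125]
parcel=T31: ✓ → 1827
parcel=T95: ✓ → 1390
parcel=T63: ✓ → 1567
parcel=T98: ✓ → 3236
parcel=T48: ✓ → 1174
parcel=T28: ✓ → 4505
parcel=T60: ✓ → 4015
parcel=T50: ✓ → 3995
parcel=T13: ✓ → 12
parcel=T78: ✓ → 4620
parcel=T44: ✓ → 1212
economy_sum = 1827 + 1390 + 1567 + 3236 + 1174 + 4505 + 4015 + 3995 + 12 + 4620 + 1212 = 27553
—
[length_cm_count: length_cm > 124 OR insured < 1]
parcel=T31: ✓ → 1
parcel=T95: ✓ → 1
parcel=T63: ✓ → 1
parcel=T98: ✓ → 1
parcel=T48: ✓ → 1
parcel=T28: ✗
parcel=T60: ✗
parcel=T50: ✓ → 1
parcel=T13: ✗
parcel=T78: ✓ → 1
parcel=T44: ✓ → 1
length_cm_count = COUNT(1, 1, 1, 1, 1, 1, 1, 1) = 8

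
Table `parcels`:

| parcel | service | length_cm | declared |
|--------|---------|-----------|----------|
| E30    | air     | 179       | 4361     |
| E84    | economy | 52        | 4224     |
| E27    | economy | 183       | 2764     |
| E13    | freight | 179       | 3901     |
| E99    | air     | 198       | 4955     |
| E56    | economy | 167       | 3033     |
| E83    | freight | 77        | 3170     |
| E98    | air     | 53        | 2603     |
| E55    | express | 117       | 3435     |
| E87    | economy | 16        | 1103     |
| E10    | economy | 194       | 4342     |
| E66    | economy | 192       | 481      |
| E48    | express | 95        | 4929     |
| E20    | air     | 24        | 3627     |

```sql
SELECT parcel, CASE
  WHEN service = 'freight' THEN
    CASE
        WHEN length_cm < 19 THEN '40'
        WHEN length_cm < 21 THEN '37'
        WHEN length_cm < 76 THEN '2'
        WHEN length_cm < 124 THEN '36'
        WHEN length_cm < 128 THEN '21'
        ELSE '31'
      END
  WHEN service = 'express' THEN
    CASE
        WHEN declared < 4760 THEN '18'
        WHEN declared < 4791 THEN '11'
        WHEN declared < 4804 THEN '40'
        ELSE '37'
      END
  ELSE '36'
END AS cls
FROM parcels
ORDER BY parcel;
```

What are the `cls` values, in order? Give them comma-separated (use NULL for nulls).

parcel=E10: service='economy' → outer ELSE → 36
parcel=E13: service='freight' → inner[ELSE] → 31
parcel=E20: service='air' → outer ELSE → 36
parcel=E27: service='economy' → outer ELSE → 36
parcel=E30: service='air' → outer ELSE → 36
parcel=E48: service='express' → inner[ELSE] → 37
parcel=E55: service='express' → inner[declared < 4760] → 18
parcel=E56: service='economy' → outer ELSE → 36
parcel=E66: service='economy' → outer ELSE → 36
parcel=E83: service='freight' → inner[length_cm < 124] → 36
parcel=E84: service='economy' → outer ELSE → 36
parcel=E87: service='economy' → outer ELSE → 36
parcel=E98: service='air' → outer ELSE → 36
parcel=E99: service='air' → outer ELSE → 36

36, 31, 36, 36, 36, 37, 18, 36, 36, 36, 36, 36, 36, 36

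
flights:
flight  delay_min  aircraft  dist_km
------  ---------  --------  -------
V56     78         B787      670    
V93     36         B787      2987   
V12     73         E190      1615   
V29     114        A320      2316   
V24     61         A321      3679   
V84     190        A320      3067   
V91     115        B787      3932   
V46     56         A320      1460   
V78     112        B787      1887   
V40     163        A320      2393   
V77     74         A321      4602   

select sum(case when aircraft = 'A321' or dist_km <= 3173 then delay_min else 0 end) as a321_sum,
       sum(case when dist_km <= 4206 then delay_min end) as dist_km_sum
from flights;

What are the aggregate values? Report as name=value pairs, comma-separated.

[a321_sum: aircraft = 'A321' or dist_km <= 3173]
flight=V56: ✓ → 78
flight=V93: ✓ → 36
flight=V12: ✓ → 73
flight=V29: ✓ → 114
flight=V24: ✓ → 61
flight=V84: ✓ → 190
flight=V91: ✗
flight=V46: ✓ → 56
flight=V78: ✓ → 112
flight=V40: ✓ → 163
flight=V77: ✓ → 74
a321_sum = 78 + 36 + 73 + 114 + 61 + 190 + 56 + 112 + 163 + 74 = 957
—
[dist_km_sum: dist_km <= 4206]
flight=V56: ✓ → 78
flight=V93: ✓ → 36
flight=V12: ✓ → 73
flight=V29: ✓ → 114
flight=V24: ✓ → 61
flight=V84: ✓ → 190
flight=V91: ✓ → 115
flight=V46: ✓ → 56
flight=V78: ✓ → 112
flight=V40: ✓ → 163
flight=V77: ✗
dist_km_sum = 78 + 36 + 73 + 114 + 61 + 190 + 115 + 56 + 112 + 163 = 998

a321_sum=957, dist_km_sum=998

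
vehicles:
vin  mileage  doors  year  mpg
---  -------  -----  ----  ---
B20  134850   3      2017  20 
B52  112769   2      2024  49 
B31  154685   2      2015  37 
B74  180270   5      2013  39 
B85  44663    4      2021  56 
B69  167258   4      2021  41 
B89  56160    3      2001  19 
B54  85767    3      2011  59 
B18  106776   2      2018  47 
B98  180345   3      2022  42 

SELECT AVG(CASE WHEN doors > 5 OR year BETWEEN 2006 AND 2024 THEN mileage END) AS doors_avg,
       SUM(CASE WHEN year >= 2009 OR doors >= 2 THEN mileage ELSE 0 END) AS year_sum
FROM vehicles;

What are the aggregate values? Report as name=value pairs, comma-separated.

[doors_avg: doors > 5 OR year BETWEEN 2006 AND 2024]
vin=B20: ✓ → 134850
vin=B52: ✓ → 112769
vin=B31: ✓ → 154685
vin=B74: ✓ → 180270
vin=B85: ✓ → 44663
vin=B69: ✓ → 167258
vin=B89: ✗
vin=B54: ✓ → 85767
vin=B18: ✓ → 106776
vin=B98: ✓ → 180345
doors_avg = (134850 + 112769 + 154685 + 180270 + 44663 + 167258 + 85767 + 106776 + 180345) / 9 = 129709.2222222222
—
[year_sum: year >= 2009 OR doors >= 2]
vin=B20: ✓ → 134850
vin=B52: ✓ → 112769
vin=B31: ✓ → 154685
vin=B74: ✓ → 180270
vin=B85: ✓ → 44663
vin=B69: ✓ → 167258
vin=B89: ✓ → 56160
vin=B54: ✓ → 85767
vin=B18: ✓ → 106776
vin=B98: ✓ → 180345
year_sum = 134850 + 112769 + 154685 + 180270 + 44663 + 167258 + 56160 + 85767 + 106776 + 180345 = 1223543

doors_avg=129709.2222222222, year_sum=1223543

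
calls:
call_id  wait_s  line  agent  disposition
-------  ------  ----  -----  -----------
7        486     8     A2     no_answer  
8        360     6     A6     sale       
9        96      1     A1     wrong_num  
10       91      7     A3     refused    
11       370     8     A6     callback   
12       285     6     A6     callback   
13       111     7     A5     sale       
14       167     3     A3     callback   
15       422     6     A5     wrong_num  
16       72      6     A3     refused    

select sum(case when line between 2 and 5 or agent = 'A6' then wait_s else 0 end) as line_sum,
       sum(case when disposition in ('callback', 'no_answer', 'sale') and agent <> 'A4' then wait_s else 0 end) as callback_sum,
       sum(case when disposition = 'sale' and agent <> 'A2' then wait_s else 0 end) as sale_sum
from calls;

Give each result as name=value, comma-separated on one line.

[line_sum: line between 2 and 5 or agent = 'A6']
call_id=7: ✗
call_id=8: ✓ → 360
call_id=9: ✗
call_id=10: ✗
call_id=11: ✓ → 370
call_id=12: ✓ → 285
call_id=13: ✗
call_id=14: ✓ → 167
call_id=15: ✗
call_id=16: ✗
line_sum = 360 + 370 + 285 + 167 = 1182
—
[callback_sum: disposition in ('callback', 'no_answer', 'sale') and agent <> 'A4']
call_id=7: ✓ → 486
call_id=8: ✓ → 360
call_id=9: ✗
call_id=10: ✗
call_id=11: ✓ → 370
call_id=12: ✓ → 285
call_id=13: ✓ → 111
call_id=14: ✓ → 167
call_id=15: ✗
call_id=16: ✗
callback_sum = 486 + 360 + 370 + 285 + 111 + 167 = 1779
—
[sale_sum: disposition = 'sale' and agent <> 'A2']
call_id=7: ✗
call_id=8: ✓ → 360
call_id=9: ✗
call_id=10: ✗
call_id=11: ✗
call_id=12: ✗
call_id=13: ✓ → 111
call_id=14: ✗
call_id=15: ✗
call_id=16: ✗
sale_sum = 360 + 111 = 471

line_sum=1182, callback_sum=1779, sale_sum=471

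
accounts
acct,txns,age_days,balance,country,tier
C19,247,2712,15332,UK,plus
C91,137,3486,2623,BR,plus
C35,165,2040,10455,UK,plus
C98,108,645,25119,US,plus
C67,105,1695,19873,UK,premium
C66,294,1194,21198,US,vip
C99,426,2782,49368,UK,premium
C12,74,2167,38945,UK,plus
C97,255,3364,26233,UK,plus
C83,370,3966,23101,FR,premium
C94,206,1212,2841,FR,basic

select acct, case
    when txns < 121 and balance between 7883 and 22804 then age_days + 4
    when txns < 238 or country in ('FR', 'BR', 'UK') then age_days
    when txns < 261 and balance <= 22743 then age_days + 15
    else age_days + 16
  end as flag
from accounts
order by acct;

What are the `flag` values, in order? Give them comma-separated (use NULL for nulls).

acct=C12: txns < 238 or country in ('FR', 'BR', 'UK') → 2167
acct=C19: txns < 238 or country in ('FR', 'BR', 'UK') → 2712
acct=C35: txns < 238 or country in ('FR', 'BR', 'UK') → 2040
acct=C66: ELSE → 1210
acct=C67: txns < 121 and balance between 7883 and 22804 → 1699
acct=C83: txns < 238 or country in ('FR', 'BR', 'UK') → 3966
acct=C91: txns < 238 or country in ('FR', 'BR', 'UK') → 3486
acct=C94: txns < 238 or country in ('FR', 'BR', 'UK') → 1212
acct=C97: txns < 238 or country in ('FR', 'BR', 'UK') → 3364
acct=C98: txns < 238 or country in ('FR', 'BR', 'UK') → 645
acct=C99: txns < 238 or country in ('FR', 'BR', 'UK') → 2782

2167, 2712, 2040, 1210, 1699, 3966, 3486, 1212, 3364, 645, 2782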